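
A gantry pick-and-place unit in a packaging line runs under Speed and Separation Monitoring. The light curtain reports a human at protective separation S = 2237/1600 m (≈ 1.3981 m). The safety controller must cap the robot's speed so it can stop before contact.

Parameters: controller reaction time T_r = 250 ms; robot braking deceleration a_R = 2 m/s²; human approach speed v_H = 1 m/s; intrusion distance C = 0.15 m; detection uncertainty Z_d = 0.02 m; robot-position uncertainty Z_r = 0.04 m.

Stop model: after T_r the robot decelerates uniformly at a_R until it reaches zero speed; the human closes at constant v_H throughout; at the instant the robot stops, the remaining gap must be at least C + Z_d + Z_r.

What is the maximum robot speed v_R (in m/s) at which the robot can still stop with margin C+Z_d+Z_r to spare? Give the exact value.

v_R_max = 19/20 m/s = 0.9500 m/s

at the boundary: (1/4)·v² + (3/4)·v + (-1501/1600) = 0
  disc = (3/4)² − 4·(1/4)·(-1501/1600) = 2401/1600 ; √disc = 49/40
  v_R = (−(3/4) + 49/40) / (2·(1/4)) = 19/20 m/s
check:
braking lasts T_s = (19/20)/2 = 0.4750 s
robot in T_r: 0.9500·0.2500 = 0.2375 m
braking distance = 0.9500²/(2·2.0000) = 0.2256 m
human over T_r+T_s: 1.0000·(0.2500+0.4750) = 0.7250 m
residual clearance needed = 0.1500+0.0200+0.0400 = 0.2100 m
sum ≈ 0.2375+0.2256+0.7250+0.2100 ≈ 1.3981 m = S ✓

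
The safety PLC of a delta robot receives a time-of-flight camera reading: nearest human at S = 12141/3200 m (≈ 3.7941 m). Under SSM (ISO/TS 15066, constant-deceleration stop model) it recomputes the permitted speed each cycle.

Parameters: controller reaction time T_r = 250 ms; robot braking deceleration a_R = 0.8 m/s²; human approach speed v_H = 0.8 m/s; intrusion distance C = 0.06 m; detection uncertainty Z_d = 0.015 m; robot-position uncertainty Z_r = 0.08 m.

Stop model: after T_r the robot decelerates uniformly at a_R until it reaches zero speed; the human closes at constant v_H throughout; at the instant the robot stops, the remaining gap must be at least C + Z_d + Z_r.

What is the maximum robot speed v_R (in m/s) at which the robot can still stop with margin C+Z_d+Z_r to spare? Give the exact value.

at the boundary: (5/8)·v² + (5/4)·v + (-2201/640) = 0
  disc = (5/4)² − 4·(5/8)·(-2201/640) = 2601/256 ; √disc = 51/16
  v_R = (−(5/4) + 51/16) / (2·(5/8)) = 31/20 m/s
check:
braking lasts T_s = (31/20)/(4/5) = 1.9375 s
robot covers v_R·T_r = 1.5500·0.2500 = 0.3875 m before braking
robot covers 1.5500·1.9375 − ½·0.8000·1.9375² = 1.5016 m while stopping
human over T_r+T_s: 0.8000·(0.2500+1.9375) = 1.7500 m
margins: 0.0600+0.0150+0.0800 = 0.1550 m
sum ≈ 0.3875+1.5016+1.7500+0.1550 ≈ 3.7941 m = S ✓

v_R_max = 31/20 m/s = 1.5500 m/s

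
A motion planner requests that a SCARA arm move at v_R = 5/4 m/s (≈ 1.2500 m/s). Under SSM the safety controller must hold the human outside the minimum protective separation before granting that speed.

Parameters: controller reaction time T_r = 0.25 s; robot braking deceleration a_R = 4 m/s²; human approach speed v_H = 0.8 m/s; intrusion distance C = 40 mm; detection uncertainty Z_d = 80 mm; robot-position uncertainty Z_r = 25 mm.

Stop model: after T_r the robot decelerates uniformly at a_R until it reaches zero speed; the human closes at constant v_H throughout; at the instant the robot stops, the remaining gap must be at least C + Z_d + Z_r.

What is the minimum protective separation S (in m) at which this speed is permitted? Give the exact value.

S_min = 3529/3200 m = 1.1028 m

braking lasts T_s = (5/4)/4 = 0.3125 s
robot in T_r: 1.2500·0.2500 = 0.3125 m
robot under decel: 1.2500²/(2·4.0000) = 0.1953 m
person approaches 0.8000·(0.2500+0.3125) = 0.4500 m
residual clearance needed = 0.0400+0.0800+0.0250 = 0.1450 m
S_min ≈ 0.3125+0.1953+0.4500+0.1450  ⇒  S_min = 3529/3200 m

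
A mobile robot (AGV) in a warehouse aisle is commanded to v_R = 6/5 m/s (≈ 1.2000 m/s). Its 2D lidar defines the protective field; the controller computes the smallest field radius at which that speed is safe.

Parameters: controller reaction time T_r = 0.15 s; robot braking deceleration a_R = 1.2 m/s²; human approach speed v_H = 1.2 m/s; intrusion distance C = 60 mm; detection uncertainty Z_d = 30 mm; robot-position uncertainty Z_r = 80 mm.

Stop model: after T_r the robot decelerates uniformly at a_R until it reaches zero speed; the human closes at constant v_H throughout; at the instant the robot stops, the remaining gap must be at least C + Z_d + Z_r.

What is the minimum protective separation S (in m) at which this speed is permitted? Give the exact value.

S_min = 233/100 m = 2.3300 m

stop time T_s = (6/5)/(6/5) = 1.0000 s
robot covers v_R·T_r = 1.2000·0.1500 = 0.1800 m before braking
robot under decel: 1.2000²/(2·1.2000) = 0.6000 m
human over T_r+T_s: 1.2000·(0.1500+1.0000) = 1.3800 m
margins: 0.0600+0.0300+0.0800 = 0.1700 m
S_min ≈ 0.1800+0.6000+1.3800+0.1700  ⇒  S_min = 233/100 m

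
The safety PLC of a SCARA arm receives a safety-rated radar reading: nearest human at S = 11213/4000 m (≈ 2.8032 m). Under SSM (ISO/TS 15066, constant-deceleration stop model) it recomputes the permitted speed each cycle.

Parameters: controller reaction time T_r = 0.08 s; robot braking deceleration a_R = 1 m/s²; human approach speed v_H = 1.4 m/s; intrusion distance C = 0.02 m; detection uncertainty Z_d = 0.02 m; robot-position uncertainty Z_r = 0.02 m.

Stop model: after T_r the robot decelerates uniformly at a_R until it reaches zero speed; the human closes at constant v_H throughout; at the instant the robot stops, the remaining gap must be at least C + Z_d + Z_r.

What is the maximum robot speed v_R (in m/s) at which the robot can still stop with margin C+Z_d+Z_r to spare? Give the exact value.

quadratic (1/2)·v² + (37/25)·v + (-421/160) = 0
  disc = (37/25)² − 4·(1/2)·(-421/160) = 74529/10000 ; √disc = 273/100
  v_R = (−(37/25) + 273/100) / (2·(1/2)) = 5/4 m/s
check:
braking lasts T_s = (5/4)/1 = 1.2500 s
robot in T_r: 1.2500·0.0800 = 0.1000 m
braking distance = 1.2500²/(2·1.0000) = 0.7812 m
human closes 1.4000·1.3300 = 1.8620 m
margins: 0.0200+0.0200+0.0200 = 0.0600 m
sum ≈ 0.1000+0.7812+1.8620+0.0600 ≈ 2.8032 m = S ✓

v_R_max = 5/4 m/s = 1.2500 m/s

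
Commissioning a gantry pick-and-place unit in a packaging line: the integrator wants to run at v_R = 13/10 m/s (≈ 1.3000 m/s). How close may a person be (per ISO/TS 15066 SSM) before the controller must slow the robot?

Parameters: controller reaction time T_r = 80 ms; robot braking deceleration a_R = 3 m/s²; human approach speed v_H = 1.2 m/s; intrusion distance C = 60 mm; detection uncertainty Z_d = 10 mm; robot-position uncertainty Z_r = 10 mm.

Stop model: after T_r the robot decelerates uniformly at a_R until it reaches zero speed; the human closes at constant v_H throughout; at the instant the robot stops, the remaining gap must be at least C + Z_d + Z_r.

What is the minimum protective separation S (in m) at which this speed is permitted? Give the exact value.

T_s = v_R/a_R = (13/10)/3 = 0.4333 s
robot in T_r: 1.3000·0.0800 = 0.1040 m
robot covers 1.3000·0.4333 − ½·3.0000·0.4333² = 0.2817 m while stopping
human closes 1.2000·0.5133 = 0.6160 m
margins: 0.0600+0.0100+0.0100 = 0.0800 m
S_min ≈ 0.1040+0.2817+0.6160+0.0800  ⇒  S_min = 649/600 m

S_min = 649/600 m = 1.0817 m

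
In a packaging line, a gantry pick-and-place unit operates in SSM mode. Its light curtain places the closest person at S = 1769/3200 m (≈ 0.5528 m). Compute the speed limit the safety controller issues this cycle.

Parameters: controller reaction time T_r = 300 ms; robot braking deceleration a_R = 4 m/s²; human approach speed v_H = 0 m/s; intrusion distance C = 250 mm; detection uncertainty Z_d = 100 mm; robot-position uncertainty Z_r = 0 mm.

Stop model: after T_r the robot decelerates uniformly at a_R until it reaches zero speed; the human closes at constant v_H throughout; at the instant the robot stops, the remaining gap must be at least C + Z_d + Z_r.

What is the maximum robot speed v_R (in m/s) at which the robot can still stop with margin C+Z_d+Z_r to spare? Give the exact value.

v_R_max = 11/20 m/s = 0.5500 m/s

collect terms ⇒ (1/8)·v_R² + (3/10)·v_R + (-649/3200) = 0
  disc = (3/10)² − 4·(1/8)·(-649/3200) = 49/256 ; √disc = 7/16
  v_R = (−(3/10) + 7/16) / (2·(1/8)) = 11/20 m/s
check:
braking lasts T_s = (11/20)/4 = 0.1375 s
reaction-phase robot travel = 0.5500·0.3000 = 0.1650 m
robot covers 0.5500·0.1375 − ½·4.0000·0.1375² = 0.0378 m while stopping
human over T_r+T_s: 0.0000·(0.3000+0.1375) = 0.0000 m
margins: 0.2500+0.1000+0.0000 = 0.3500 m
sum ≈ 0.1650+0.0378+0.0000+0.3500 ≈ 0.5528 m = S ✓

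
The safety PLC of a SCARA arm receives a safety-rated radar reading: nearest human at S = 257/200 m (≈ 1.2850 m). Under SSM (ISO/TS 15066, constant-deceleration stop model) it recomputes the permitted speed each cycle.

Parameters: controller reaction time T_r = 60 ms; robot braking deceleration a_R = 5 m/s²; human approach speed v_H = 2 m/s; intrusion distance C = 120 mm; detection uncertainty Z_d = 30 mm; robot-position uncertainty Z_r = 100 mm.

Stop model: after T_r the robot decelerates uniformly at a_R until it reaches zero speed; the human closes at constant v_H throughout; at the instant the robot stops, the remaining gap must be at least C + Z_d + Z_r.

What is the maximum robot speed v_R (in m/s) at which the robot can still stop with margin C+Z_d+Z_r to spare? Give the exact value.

v_R_max = 3/2 m/s = 1.5000 m/s

at the boundary: (1/10)·v² + (23/50)·v + (-183/200) = 0
  disc = (23/50)² − 4·(1/10)·(-183/200) = 361/625 ; √disc = 19/25
  v_R = (−(23/50) + 19/25) / (2·(1/10)) = 3/2 m/s
check:
stop time T_s = (3/2)/5 = 0.3000 s
reaction-phase robot travel = 1.5000·0.0600 = 0.0900 m
braking distance = 1.5000²/(2·5.0000) = 0.2250 m
human closes 2.0000·0.3600 = 0.7200 m
C+Z_d+Z_r = 0.1200+0.0300+0.1000 = 0.2500 m
sum ≈ 0.0900+0.2250+0.7200+0.2500 ≈ 1.2850 m = S ✓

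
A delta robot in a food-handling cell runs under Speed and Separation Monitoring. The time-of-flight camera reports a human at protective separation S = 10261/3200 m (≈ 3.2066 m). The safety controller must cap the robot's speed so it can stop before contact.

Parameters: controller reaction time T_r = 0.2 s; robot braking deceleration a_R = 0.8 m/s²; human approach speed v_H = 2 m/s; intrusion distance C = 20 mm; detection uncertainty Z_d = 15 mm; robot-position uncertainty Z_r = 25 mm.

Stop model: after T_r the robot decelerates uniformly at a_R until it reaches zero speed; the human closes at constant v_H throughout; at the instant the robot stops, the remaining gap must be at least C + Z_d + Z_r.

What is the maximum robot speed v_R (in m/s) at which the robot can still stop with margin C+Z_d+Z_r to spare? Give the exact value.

v_R_max = 17/20 m/s = 0.8500 m/s

quadratic (5/8)·v² + (27/10)·v + (-8789/3200) = 0
  disc = (27/10)² − 4·(5/8)·(-8789/3200) = 90601/6400 ; √disc = 301/80
  v_R = (−(27/10) + 301/80) / (2·(5/8)) = 17/20 m/s
check:
T_s = v_R/a_R = (17/20)/(4/5) = 1.0625 s
robot in T_r: 0.8500·0.2000 = 0.1700 m
robot covers 0.8500·1.0625 − ½·0.8000·1.0625² = 0.4516 m while stopping
human closes 2.0000·1.2625 = 2.5250 m
residual clearance needed = 0.0200+0.0150+0.0250 = 0.0600 m
sum ≈ 0.1700+0.4516+2.5250+0.0600 ≈ 3.2066 m = S ✓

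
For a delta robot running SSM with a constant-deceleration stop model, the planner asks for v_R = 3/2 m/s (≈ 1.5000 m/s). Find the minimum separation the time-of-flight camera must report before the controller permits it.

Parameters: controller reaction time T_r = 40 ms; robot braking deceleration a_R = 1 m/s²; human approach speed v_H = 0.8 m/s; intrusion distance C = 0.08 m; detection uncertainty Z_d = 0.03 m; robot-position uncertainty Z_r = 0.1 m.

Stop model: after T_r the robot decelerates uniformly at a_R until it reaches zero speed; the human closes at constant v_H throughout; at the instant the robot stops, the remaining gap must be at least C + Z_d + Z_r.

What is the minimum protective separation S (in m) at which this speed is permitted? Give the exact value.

S_min = 2627/1000 m = 2.6270 m

braking lasts T_s = (3/2)/1 = 1.5000 s
reaction-phase robot travel = 1.5000·0.0400 = 0.0600 m
robot covers 1.5000·1.5000 − ½·1.0000·1.5000² = 1.1250 m while stopping
person approaches 0.8000·(0.0400+1.5000) = 1.2320 m
margins: 0.0800+0.0300+0.1000 = 0.2100 m
S_min ≈ 0.0600+1.1250+1.2320+0.2100  ⇒  S_min = 2627/1000 m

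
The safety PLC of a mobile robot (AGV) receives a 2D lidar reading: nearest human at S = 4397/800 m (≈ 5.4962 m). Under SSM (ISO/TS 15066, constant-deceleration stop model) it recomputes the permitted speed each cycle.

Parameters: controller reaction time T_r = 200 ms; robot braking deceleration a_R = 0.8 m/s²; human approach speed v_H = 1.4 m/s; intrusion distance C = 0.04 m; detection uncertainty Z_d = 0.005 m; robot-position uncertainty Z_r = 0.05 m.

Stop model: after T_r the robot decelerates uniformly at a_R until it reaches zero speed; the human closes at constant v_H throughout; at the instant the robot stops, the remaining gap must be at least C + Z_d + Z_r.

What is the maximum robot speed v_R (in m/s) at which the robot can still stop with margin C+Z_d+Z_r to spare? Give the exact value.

at the boundary: (5/8)·v² + (39/20)·v + (-4097/800) = 0
  disc = (39/20)² − 4·(5/8)·(-4097/800) = 26569/1600 ; √disc = 163/40
  v_R = (−(39/20) + 163/40) / (2·(5/8)) = 17/10 m/s
check:
stop time T_s = (17/10)/(4/5) = 2.1250 s
robot in T_r: 1.7000·0.2000 = 0.3400 m
robot under decel: 1.7000²/(2·0.8000) = 1.8062 m
human over T_r+T_s: 1.4000·(0.2000+2.1250) = 3.2550 m
margins: 0.0400+0.0050+0.0500 = 0.0950 m
sum ≈ 0.3400+1.8062+3.2550+0.0950 ≈ 5.4962 m = S ✓

v_R_max = 17/10 m/s = 1.7000 m/s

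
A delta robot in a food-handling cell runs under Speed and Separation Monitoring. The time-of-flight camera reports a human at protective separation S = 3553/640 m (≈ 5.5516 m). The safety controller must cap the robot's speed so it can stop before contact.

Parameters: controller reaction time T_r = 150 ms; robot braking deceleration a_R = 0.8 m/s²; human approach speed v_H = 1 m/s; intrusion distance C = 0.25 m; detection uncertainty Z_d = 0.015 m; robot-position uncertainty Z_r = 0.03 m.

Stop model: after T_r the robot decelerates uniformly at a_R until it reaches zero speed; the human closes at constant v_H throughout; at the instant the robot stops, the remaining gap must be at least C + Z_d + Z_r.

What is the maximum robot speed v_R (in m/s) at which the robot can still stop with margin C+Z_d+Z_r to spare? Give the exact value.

v_R_max = 39/20 m/s = 1.9500 m/s

at the boundary: (5/8)·v² + (7/5)·v + (-16341/3200) = 0
  disc = (7/5)² − 4·(5/8)·(-16341/3200) = 94249/6400 ; √disc = 307/80
  v_R = (−(7/5) + 307/80) / (2·(5/8)) = 39/20 m/s
check:
T_s = v_R/a_R = (39/20)/(4/5) = 2.4375 s
reaction-phase robot travel = 1.9500·0.1500 = 0.2925 m
robot under decel: 1.9500²/(2·0.8000) = 2.3766 m
person approaches 1.0000·(0.1500+2.4375) = 2.5875 m
residual clearance needed = 0.2500+0.0150+0.0300 = 0.2950 m
sum ≈ 0.2925+2.3766+2.5875+0.2950 ≈ 5.5516 m = S ✓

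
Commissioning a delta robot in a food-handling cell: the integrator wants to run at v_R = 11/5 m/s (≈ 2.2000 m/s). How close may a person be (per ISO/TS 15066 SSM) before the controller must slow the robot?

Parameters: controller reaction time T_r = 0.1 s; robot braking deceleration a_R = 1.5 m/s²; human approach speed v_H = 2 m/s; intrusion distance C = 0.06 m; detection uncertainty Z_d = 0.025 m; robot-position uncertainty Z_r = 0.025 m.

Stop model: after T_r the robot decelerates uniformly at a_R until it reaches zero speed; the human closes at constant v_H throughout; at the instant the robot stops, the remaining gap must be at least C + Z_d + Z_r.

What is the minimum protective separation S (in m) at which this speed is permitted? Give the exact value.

S_min = 1523/300 m = 5.0767 m

T_s = v_R/a_R = (11/5)/(3/2) = 1.4667 s
robot in T_r: 2.2000·0.1000 = 0.2200 m
braking distance = 2.2000²/(2·1.5000) = 1.6133 m
human over T_r+T_s: 2.0000·(0.1000+1.4667) = 3.1333 m
margins: 0.0600+0.0250+0.0250 = 0.1100 m
S_min ≈ 0.2200+1.6133+3.1333+0.1100  ⇒  S_min = 1523/300 m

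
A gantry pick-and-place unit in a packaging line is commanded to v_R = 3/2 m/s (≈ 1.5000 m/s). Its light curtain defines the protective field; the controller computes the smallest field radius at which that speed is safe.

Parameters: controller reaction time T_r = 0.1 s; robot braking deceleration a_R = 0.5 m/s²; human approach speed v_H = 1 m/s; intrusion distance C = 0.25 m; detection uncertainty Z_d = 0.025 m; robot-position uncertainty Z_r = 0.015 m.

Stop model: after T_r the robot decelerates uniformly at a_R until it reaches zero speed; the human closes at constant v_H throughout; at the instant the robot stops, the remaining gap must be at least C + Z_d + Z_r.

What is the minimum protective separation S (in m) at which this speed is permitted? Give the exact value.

braking lasts T_s = (3/2)/(1/2) = 3.0000 s
robot in T_r: 1.5000·0.1000 = 0.1500 m
robot covers 1.5000·3.0000 − ½·0.5000·3.0000² = 2.2500 m while stopping
person approaches 1.0000·(0.1000+3.0000) = 3.1000 m
margins: 0.2500+0.0250+0.0150 = 0.2900 m
S_min ≈ 0.1500+2.2500+3.1000+0.2900  ⇒  S_min = 579/100 m

S_min = 579/100 m = 5.7900 m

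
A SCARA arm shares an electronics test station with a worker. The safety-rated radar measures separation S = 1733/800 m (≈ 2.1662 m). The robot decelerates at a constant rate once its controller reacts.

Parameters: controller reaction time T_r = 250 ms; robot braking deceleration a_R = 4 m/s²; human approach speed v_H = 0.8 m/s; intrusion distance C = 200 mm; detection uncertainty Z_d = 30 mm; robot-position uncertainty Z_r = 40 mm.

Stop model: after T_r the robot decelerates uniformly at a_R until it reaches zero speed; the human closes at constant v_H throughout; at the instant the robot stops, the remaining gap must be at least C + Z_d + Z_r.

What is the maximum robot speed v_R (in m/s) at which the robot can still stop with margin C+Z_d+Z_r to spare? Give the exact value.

v_R_max = 23/10 m/s = 2.3000 m/s

collect terms ⇒ (1/8)·v_R² + (9/20)·v_R + (-1357/800) = 0
  disc = (9/20)² − 4·(1/8)·(-1357/800) = 1681/1600 ; √disc = 41/40
  v_R = (−(9/20) + 41/40) / (2·(1/8)) = 23/10 m/s
check:
T_s = v_R/a_R = (23/10)/4 = 0.5750 s
reaction-phase robot travel = 2.3000·0.2500 = 0.5750 m
braking distance = 2.3000²/(2·4.0000) = 0.6613 m
human closes 0.8000·0.8250 = 0.6600 m
C+Z_d+Z_r = 0.2000+0.0300+0.0400 = 0.2700 m
sum ≈ 0.5750+0.6613+0.6600+0.2700 ≈ 2.1662 m = S ✓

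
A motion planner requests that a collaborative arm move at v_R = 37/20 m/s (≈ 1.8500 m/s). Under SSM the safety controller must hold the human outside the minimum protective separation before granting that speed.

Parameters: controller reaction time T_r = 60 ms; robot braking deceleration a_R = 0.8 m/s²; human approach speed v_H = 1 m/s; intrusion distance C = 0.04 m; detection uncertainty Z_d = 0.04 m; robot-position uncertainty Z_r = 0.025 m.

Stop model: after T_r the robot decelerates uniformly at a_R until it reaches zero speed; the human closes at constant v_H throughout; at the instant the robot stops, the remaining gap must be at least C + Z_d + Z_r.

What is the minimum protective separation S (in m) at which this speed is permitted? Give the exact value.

T_s = v_R/a_R = (37/20)/(4/5) = 2.3125 s
robot in T_r: 1.8500·0.0600 = 0.1110 m
robot under decel: 1.8500²/(2·0.8000) = 2.1391 m
person approaches 1.0000·(0.0600+2.3125) = 2.3725 m
residual clearance needed = 0.0400+0.0400+0.0250 = 0.1050 m
S_min ≈ 0.1110+2.1391+2.3725+0.1050  ⇒  S_min = 75641/16000 m

S_min = 75641/16000 m = 4.7276 m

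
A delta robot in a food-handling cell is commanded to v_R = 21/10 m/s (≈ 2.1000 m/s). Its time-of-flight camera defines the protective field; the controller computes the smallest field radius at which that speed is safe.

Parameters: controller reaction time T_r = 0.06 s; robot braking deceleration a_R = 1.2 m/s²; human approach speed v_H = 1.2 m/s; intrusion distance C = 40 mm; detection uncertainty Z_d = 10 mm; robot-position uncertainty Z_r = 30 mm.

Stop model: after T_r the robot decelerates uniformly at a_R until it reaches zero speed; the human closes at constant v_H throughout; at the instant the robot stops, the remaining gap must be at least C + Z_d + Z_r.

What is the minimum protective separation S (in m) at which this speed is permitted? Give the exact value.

S_min = 8431/2000 m = 4.2155 m

T_s = v_R/a_R = (21/10)/(6/5) = 1.7500 s
reaction-phase robot travel = 2.1000·0.0600 = 0.1260 m
braking distance = 2.1000²/(2·1.2000) = 1.8375 m
human closes 1.2000·1.8100 = 2.1720 m
margins: 0.0400+0.0100+0.0300 = 0.0800 m
S_min ≈ 0.1260+1.8375+2.1720+0.0800  ⇒  S_min = 8431/2000 m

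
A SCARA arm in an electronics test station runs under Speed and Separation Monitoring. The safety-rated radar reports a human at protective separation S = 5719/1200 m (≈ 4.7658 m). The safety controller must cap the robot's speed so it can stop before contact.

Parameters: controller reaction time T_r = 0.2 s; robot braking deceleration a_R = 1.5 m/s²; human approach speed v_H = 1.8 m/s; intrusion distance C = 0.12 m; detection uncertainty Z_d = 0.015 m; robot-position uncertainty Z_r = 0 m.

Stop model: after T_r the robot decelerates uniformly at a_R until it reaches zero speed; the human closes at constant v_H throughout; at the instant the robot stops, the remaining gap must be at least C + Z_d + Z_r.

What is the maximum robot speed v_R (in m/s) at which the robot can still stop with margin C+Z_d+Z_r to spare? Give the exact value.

collect terms ⇒ (1/3)·v_R² + (7/5)·v_R + (-205/48) = 0
  disc = (7/5)² − 4·(1/3)·(-205/48) = 6889/900 ; √disc = 83/30
  v_R = (−(7/5) + 83/30) / (2·(1/3)) = 41/20 m/s
check:
T_s = v_R/a_R = (41/20)/(3/2) = 1.3667 s
robot covers v_R·T_r = 2.0500·0.2000 = 0.4100 m before braking
robot covers 2.0500·1.3667 − ½·1.5000·1.3667² = 1.4008 m while stopping
human closes 1.8000·1.5667 = 2.8200 m
residual clearance needed = 0.1200+0.0150+0.0000 = 0.1350 m
sum ≈ 0.4100+1.4008+2.8200+0.1350 ≈ 4.7658 m = S ✓

v_R_max = 41/20 m/s = 2.0500 m/s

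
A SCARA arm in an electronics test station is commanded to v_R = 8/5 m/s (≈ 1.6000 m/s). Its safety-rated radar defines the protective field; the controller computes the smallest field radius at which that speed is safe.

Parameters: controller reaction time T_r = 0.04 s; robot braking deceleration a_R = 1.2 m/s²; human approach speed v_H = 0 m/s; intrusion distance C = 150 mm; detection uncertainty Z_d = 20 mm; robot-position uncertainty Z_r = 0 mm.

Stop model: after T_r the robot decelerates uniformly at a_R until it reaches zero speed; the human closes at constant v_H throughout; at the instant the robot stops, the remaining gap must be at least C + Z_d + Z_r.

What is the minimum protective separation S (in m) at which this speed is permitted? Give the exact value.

braking lasts T_s = (8/5)/(6/5) = 1.3333 s
robot covers v_R·T_r = 1.6000·0.0400 = 0.0640 m before braking
robot covers 1.6000·1.3333 − ½·1.2000·1.3333² = 1.0667 m while stopping
human closes 0.0000·1.3733 = 0.0000 m
margins: 0.1500+0.0200+0.0000 = 0.1700 m
S_min ≈ 0.0640+1.0667+0.0000+0.1700  ⇒  S_min = 1951/1500 m

S_min = 1951/1500 m = 1.3007 m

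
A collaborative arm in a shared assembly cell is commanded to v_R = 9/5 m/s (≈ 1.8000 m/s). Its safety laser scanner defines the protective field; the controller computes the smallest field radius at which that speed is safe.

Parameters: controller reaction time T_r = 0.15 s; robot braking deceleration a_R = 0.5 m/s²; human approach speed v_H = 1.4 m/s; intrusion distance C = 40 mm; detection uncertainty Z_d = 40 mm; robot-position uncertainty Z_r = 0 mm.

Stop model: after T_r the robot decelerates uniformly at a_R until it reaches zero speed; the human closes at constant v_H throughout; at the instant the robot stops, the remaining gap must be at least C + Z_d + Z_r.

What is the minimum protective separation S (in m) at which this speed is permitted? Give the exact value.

S_min = 221/25 m = 8.8400 m

T_s = v_R/a_R = (9/5)/(1/2) = 3.6000 s
reaction-phase robot travel = 1.8000·0.1500 = 0.2700 m
robot covers 1.8000·3.6000 − ½·0.5000·3.6000² = 3.2400 m while stopping
person approaches 1.4000·(0.1500+3.6000) = 5.2500 m
margins: 0.0400+0.0400+0.0000 = 0.0800 m
S_min ≈ 0.2700+3.2400+5.2500+0.0800  ⇒  S_min = 221/25 m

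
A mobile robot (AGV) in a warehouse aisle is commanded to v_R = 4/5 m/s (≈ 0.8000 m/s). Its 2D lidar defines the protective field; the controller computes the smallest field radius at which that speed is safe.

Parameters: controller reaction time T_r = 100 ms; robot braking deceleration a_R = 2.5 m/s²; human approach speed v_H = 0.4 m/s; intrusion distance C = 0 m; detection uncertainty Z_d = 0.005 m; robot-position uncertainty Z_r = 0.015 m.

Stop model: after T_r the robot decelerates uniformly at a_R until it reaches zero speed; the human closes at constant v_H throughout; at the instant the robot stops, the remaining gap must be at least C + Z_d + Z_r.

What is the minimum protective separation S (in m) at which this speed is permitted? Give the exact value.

S_min = 99/250 m = 0.3960 m

stop time T_s = (4/5)/(5/2) = 0.3200 s
reaction-phase robot travel = 0.8000·0.1000 = 0.0800 m
robot under decel: 0.8000²/(2·2.5000) = 0.1280 m
human closes 0.4000·0.4200 = 0.1680 m
margins: 0.0000+0.0050+0.0150 = 0.0200 m
S_min ≈ 0.0800+0.1280+0.1680+0.0200  ⇒  S_min = 99/250 m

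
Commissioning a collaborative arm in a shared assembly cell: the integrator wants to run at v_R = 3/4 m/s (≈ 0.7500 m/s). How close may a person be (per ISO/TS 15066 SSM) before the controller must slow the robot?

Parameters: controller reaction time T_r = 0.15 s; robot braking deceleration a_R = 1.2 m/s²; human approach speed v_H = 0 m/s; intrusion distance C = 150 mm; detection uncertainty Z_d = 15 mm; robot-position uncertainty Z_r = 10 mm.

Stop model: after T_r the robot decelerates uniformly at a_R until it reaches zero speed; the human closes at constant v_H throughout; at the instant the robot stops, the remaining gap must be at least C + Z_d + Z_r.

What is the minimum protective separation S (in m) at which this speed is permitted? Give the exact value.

stop time T_s = (3/4)/(6/5) = 0.6250 s
reaction-phase robot travel = 0.7500·0.1500 = 0.1125 m
robot under decel: 0.7500²/(2·1.2000) = 0.2344 m
person approaches 0.0000·(0.1500+0.6250) = 0.0000 m
margins: 0.1500+0.0150+0.0100 = 0.1750 m
S_min ≈ 0.1125+0.2344+0.0000+0.1750  ⇒  S_min = 167/320 m

S_min = 167/320 m = 0.5219 m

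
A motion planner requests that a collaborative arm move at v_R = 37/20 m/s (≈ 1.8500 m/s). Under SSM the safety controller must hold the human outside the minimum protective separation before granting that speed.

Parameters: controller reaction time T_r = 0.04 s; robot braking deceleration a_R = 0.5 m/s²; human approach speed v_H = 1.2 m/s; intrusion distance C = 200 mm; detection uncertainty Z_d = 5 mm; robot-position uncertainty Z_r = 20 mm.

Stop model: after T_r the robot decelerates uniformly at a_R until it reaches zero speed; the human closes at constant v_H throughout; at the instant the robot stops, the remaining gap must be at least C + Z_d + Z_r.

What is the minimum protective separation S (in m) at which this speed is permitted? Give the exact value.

braking lasts T_s = (37/20)/(1/2) = 3.7000 s
reaction-phase robot travel = 1.8500·0.0400 = 0.0740 m
braking distance = 1.8500²/(2·0.5000) = 3.4225 m
human over T_r+T_s: 1.2000·(0.0400+3.7000) = 4.4880 m
residual clearance needed = 0.2000+0.0050+0.0200 = 0.2250 m
S_min ≈ 0.0740+3.4225+4.4880+0.2250  ⇒  S_min = 16419/2000 m

S_min = 16419/2000 m = 8.2095 m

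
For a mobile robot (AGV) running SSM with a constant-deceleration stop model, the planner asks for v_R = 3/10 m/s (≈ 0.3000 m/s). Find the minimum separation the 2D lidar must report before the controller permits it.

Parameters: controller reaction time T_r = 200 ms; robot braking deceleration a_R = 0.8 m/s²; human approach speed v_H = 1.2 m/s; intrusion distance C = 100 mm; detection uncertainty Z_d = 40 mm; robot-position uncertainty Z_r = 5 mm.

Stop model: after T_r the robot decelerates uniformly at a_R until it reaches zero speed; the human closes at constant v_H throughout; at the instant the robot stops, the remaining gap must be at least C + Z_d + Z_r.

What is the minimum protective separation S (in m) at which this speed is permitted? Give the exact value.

stop time T_s = (3/10)/(4/5) = 0.3750 s
robot covers v_R·T_r = 0.3000·0.2000 = 0.0600 m before braking
robot covers 0.3000·0.3750 − ½·0.8000·0.3750² = 0.0563 m while stopping
human closes 1.2000·0.5750 = 0.6900 m
C+Z_d+Z_r = 0.1000+0.0400+0.0050 = 0.1450 m
S_min ≈ 0.0600+0.0563+0.6900+0.1450  ⇒  S_min = 761/800 m

S_min = 761/800 m = 0.9513 m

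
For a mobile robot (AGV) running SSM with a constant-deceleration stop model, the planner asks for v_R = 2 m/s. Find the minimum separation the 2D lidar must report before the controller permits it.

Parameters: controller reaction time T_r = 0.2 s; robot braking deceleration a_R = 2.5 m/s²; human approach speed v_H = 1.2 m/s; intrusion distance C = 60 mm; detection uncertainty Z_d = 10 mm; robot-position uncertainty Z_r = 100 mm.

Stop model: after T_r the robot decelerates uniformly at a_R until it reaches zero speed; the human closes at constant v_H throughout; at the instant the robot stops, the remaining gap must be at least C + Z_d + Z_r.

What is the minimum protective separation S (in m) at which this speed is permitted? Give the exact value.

braking lasts T_s = 2/(5/2) = 0.8000 s
reaction-phase robot travel = 2.0000·0.2000 = 0.4000 m
braking distance = 2.0000²/(2·2.5000) = 0.8000 m
human over T_r+T_s: 1.2000·(0.2000+0.8000) = 1.2000 m
residual clearance needed = 0.0600+0.0100+0.1000 = 0.1700 m
S_min ≈ 0.4000+0.8000+1.2000+0.1700  ⇒  S_min = 257/100 m

S_min = 257/100 m = 2.5700 m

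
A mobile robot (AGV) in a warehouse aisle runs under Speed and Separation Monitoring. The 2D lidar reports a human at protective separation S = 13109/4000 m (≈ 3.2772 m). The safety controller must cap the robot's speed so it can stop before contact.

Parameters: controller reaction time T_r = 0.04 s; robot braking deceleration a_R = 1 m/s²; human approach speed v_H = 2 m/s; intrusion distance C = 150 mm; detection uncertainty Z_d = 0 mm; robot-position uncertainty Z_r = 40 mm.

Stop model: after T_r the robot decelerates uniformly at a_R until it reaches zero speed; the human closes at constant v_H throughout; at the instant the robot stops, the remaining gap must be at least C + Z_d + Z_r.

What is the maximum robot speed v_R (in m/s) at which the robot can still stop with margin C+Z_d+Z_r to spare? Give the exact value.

at the boundary: (1/2)·v² + (51/25)·v + (-12029/4000) = 0
  disc = (51/25)² − 4·(1/2)·(-12029/4000) = 101761/10000 ; √disc = 319/100
  v_R = (−(51/25) + 319/100) / (2·(1/2)) = 23/20 m/s
check:
braking lasts T_s = (23/20)/1 = 1.1500 s
robot covers v_R·T_r = 1.1500·0.0400 = 0.0460 m before braking
braking distance = 1.1500²/(2·1.0000) = 0.6613 m
human closes 2.0000·1.1900 = 2.3800 m
margins: 0.1500+0.0000+0.0400 = 0.1900 m
sum ≈ 0.0460+0.6613+2.3800+0.1900 ≈ 3.2772 m = S ✓

v_R_max = 23/20 m/s = 1.1500 m/s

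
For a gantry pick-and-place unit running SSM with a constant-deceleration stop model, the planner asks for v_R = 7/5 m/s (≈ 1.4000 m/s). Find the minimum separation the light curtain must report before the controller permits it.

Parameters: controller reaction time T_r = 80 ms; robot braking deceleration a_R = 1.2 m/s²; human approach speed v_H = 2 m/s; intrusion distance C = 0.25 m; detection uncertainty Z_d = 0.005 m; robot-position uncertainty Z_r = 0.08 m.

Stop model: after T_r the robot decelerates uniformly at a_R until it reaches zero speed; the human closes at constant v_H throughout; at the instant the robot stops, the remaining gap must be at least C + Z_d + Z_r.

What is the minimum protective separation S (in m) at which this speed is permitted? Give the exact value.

S_min = 3757/1000 m = 3.7570 m

braking lasts T_s = (7/5)/(6/5) = 1.1667 s
reaction-phase robot travel = 1.4000·0.0800 = 0.1120 m
braking distance = 1.4000²/(2·1.2000) = 0.8167 m
human closes 2.0000·1.2467 = 2.4933 m
residual clearance needed = 0.2500+0.0050+0.0800 = 0.3350 m
S_min ≈ 0.1120+0.8167+2.4933+0.3350  ⇒  S_min = 3757/1000 m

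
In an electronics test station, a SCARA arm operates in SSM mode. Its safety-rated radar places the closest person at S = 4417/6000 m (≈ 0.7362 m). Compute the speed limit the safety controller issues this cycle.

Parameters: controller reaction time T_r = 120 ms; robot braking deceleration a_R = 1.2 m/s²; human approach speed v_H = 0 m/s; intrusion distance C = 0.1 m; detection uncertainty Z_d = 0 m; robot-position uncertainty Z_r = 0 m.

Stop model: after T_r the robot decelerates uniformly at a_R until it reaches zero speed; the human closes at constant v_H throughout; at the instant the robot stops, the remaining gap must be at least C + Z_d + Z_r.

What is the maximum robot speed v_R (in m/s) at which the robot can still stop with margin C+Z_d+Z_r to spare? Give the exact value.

quadratic (5/12)·v² + (3/25)·v + (-3817/6000) = 0
  disc = (3/25)² − 4·(5/12)·(-3817/6000) = 96721/90000 ; √disc = 311/300
  v_R = (−(3/25) + 311/300) / (2·(5/12)) = 11/10 m/s
check:
stop time T_s = (11/10)/(6/5) = 0.9167 s
robot in T_r: 1.1000·0.1200 = 0.1320 m
robot covers 1.1000·0.9167 − ½·1.2000·0.9167² = 0.5042 m while stopping
human over T_r+T_s: 0.0000·(0.1200+0.9167) = 0.0000 m
margins: 0.1000+0.0000+0.0000 = 0.1000 m
sum ≈ 0.1320+0.5042+0.0000+0.1000 ≈ 0.7362 m = S ✓

v_R_max = 11/10 m/s = 1.1000 m/s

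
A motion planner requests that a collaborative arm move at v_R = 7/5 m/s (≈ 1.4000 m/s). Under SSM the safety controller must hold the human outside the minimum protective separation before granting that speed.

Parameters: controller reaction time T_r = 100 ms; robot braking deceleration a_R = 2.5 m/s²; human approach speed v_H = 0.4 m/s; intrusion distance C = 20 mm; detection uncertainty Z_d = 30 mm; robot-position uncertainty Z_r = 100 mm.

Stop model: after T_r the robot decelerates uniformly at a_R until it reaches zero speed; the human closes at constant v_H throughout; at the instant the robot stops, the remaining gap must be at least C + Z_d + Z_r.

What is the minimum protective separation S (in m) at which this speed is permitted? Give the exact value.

T_s = v_R/a_R = (7/5)/(5/2) = 0.5600 s
robot covers v_R·T_r = 1.4000·0.1000 = 0.1400 m before braking
robot under decel: 1.4000²/(2·2.5000) = 0.3920 m
human over T_r+T_s: 0.4000·(0.1000+0.5600) = 0.2640 m
residual clearance needed = 0.0200+0.0300+0.1000 = 0.1500 m
S_min ≈ 0.1400+0.3920+0.2640+0.1500  ⇒  S_min = 473/500 m

S_min = 473/500 m = 0.9460 m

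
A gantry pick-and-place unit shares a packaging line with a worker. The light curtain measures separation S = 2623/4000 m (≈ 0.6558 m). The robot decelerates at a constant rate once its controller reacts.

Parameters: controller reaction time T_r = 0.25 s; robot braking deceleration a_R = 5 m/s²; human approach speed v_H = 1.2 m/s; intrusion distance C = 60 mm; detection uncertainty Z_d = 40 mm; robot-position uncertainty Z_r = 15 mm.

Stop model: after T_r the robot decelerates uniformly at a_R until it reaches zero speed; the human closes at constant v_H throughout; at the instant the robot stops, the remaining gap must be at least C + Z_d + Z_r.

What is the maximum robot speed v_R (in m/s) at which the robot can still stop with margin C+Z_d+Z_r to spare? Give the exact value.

quadratic (1/10)·v² + (49/100)·v + (-963/4000) = 0
  disc = (49/100)² − 4·(1/10)·(-963/4000) = 841/2500 ; √disc = 29/50
  v_R = (−(49/100) + 29/50) / (2·(1/10)) = 9/20 m/s
check:
braking lasts T_s = (9/20)/5 = 0.0900 s
robot covers v_R·T_r = 0.4500·0.2500 = 0.1125 m before braking
robot covers 0.4500·0.0900 − ½·5.0000·0.0900² = 0.0203 m while stopping
person approaches 1.2000·(0.2500+0.0900) = 0.4080 m
margins: 0.0600+0.0400+0.0150 = 0.1150 m
sum ≈ 0.1125+0.0203+0.4080+0.1150 ≈ 0.6558 m = S ✓

v_R_max = 9/20 m/s = 0.4500 m/s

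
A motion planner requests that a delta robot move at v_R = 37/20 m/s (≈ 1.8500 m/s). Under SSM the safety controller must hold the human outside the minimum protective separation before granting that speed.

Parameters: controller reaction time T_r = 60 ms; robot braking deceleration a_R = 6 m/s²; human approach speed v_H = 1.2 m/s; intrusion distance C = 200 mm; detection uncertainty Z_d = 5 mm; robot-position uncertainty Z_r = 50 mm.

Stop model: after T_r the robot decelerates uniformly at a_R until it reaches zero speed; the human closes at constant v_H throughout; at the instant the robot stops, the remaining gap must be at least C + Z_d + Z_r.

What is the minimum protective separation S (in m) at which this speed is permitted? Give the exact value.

stop time T_s = (37/20)/6 = 0.3083 s
robot in T_r: 1.8500·0.0600 = 0.1110 m
robot covers 1.8500·0.3083 − ½·6.0000·0.3083² = 0.2852 m while stopping
person approaches 1.2000·(0.0600+0.3083) = 0.4420 m
margins: 0.2000+0.0050+0.0500 = 0.2550 m
S_min ≈ 0.1110+0.2852+0.4420+0.2550  ⇒  S_min = 26237/24000 m

S_min = 26237/24000 m = 1.0932 m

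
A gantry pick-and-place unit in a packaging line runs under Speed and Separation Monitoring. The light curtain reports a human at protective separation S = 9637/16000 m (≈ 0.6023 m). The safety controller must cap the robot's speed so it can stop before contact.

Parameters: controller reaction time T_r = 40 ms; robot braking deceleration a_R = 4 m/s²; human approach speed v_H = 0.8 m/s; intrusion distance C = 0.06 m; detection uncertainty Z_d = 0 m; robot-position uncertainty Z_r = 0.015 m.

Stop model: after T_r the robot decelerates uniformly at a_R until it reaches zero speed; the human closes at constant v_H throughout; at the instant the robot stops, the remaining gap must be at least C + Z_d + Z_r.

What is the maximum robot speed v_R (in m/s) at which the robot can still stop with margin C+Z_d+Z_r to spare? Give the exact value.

v_R_max = 5/4 m/s = 1.2500 m/s

quadratic (1/8)·v² + (6/25)·v + (-317/640) = 0
  disc = (6/25)² − 4·(1/8)·(-317/640) = 48841/160000 ; √disc = 221/400
  v_R = (−(6/25) + 221/400) / (2·(1/8)) = 5/4 m/s
check:
braking lasts T_s = (5/4)/4 = 0.3125 s
reaction-phase robot travel = 1.2500·0.0400 = 0.0500 m
robot under decel: 1.2500²/(2·4.0000) = 0.1953 m
person approaches 0.8000·(0.0400+0.3125) = 0.2820 m
C+Z_d+Z_r = 0.0600+0.0000+0.0150 = 0.0750 m
sum ≈ 0.0500+0.1953+0.2820+0.0750 ≈ 0.6023 m = S ✓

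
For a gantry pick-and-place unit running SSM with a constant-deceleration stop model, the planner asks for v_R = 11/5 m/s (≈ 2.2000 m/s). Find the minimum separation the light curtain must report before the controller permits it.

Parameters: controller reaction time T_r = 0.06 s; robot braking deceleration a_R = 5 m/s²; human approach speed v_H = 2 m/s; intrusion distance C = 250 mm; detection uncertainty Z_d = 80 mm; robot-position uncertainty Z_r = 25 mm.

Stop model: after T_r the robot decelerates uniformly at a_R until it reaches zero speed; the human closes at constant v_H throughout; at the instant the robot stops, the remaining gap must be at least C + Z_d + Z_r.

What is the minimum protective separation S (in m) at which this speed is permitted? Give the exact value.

S_min = 1971/1000 m = 1.9710 m

T_s = v_R/a_R = (11/5)/5 = 0.4400 s
robot in T_r: 2.2000·0.0600 = 0.1320 m
robot covers 2.2000·0.4400 − ½·5.0000·0.4400² = 0.4840 m while stopping
person approaches 2.0000·(0.0600+0.4400) = 1.0000 m
residual clearance needed = 0.2500+0.0800+0.0250 = 0.3550 m
S_min ≈ 0.1320+0.4840+1.0000+0.3550  ⇒  S_min = 1971/1000 m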